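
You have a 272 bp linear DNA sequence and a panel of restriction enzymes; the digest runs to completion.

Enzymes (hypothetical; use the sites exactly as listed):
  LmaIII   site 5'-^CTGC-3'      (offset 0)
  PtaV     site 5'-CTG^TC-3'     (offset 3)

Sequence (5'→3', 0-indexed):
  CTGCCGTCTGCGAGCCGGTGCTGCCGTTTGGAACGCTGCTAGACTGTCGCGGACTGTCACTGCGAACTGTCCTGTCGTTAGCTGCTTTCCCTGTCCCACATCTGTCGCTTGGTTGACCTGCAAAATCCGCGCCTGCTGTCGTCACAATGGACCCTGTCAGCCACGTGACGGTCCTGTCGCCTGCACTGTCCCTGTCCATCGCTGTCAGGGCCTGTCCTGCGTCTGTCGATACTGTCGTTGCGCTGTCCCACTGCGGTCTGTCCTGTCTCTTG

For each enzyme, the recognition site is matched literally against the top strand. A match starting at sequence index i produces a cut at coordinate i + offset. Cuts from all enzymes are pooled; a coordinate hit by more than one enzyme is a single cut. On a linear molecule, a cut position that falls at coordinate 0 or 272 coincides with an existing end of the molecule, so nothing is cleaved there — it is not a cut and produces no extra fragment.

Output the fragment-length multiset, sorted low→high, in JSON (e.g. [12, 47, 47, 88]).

Scan for sites:
  LmaIII (CTGC, off=0): starts [0, 7, 20, 35, 59, 81, 117, 132, 180, 216, 250] → cuts [7, 20, 35, 59, 81, 117, 132, 180, 216, 250] (position 0 is a terminus of the linear molecule — no cut)
  PtaV (CTGTC, off=3): starts [43, 53, 66, 71, 90, 101, 135, 153, 173, 185, 191, 201, 211, 222, 231, 242, 257, 262] → cuts [46, 56, 69, 74, 93, 104, 138, 156, 176, 188, 194, 204, 214, 225, 234, 245, 260, 265]

All cut coordinates (distinct, sorted): [7, 20, 35, 46, 56, 59, 69, 74, 81, 93, 104, 117, 132, 138, 156, 176, 180, 188, 194, 204, 214, 216, 225, 234, 245, 250, 260, 265]

Fragment lengths:
  [0,7): 7 bp
  [7,20): 13 bp
  [20,35): 15 bp
  [35,46): 11 bp
  [46,56): 10 bp
  [56,59): 3 bp
  [59,69): 10 bp
  [69,74): 5 bp
  [74,81): 7 bp
  [81,93): 12 bp
  [93,104): 11 bp
  [104,117): 13 bp
  [117,132): 15 bp
  [132,138): 6 bp
  [138,156): 18 bp
  [156,176): 20 bp
  [176,180): 4 bp
  [180,188): 8 bp
  [188,194): 6 bp
  [194,204): 10 bp
  [204,214): 10 bp
  [214,216): 2 bp
  [216,225): 9 bp
  [225,234): 9 bp
  [234,245): 11 bp
  [245,250): 5 bp
  [250,260): 10 bp
  [260,265): 5 bp
  [265,272): 7 bp

[2,3,4,5,5,5,6,6,7,7,7,8,9,9,10,10,10,10,10,11,11,11,12,13,13,15,15,18,20]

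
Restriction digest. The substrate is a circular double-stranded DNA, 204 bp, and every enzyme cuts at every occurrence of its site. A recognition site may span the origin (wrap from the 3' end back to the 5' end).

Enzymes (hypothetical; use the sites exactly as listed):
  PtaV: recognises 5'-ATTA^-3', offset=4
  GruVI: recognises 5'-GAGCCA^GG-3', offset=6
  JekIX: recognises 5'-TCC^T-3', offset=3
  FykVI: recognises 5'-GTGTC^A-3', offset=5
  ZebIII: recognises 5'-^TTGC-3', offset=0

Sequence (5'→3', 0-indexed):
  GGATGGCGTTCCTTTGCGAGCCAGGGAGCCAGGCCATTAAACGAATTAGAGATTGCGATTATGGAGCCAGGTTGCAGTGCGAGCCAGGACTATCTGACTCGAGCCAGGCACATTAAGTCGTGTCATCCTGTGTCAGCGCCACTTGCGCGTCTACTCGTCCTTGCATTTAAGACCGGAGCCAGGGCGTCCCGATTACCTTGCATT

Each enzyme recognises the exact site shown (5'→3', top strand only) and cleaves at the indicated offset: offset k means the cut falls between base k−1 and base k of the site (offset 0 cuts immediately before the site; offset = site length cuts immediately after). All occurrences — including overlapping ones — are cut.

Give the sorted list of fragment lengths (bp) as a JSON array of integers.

[1,2,2,4,4,6,8,8,8,8,9,9,9,9,10,14,15,18,19,20,21]

Site scan:
  PtaV (ATTA, off=4): starts [35, 44, 57, 111, 191] → cuts [39, 48, 61, 115, 195]
  GruVI (GAGCCAGG, off=6): starts [17, 25, 63, 80, 100, 175] → cuts [23, 31, 69, 86, 106, 181]
  JekIX (TCCT, off=3): starts [9, 125, 157] → cuts [12, 128, 160]
  FykVI (GTGTCA, off=5): starts [119, 129] → cuts [124, 134]
  ZebIII (TTGC, off=0): starts [13, 52, 71, 142, 160, 197] → cuts [13, 52, 71, 142, 160, 197]

All cut coordinates (distinct, sorted): [12, 13, 23, 31, 39, 48, 52, 61, 69, 71, 86, 106, 115, 124, 128, 134, 142, 160, 181, 195, 197]

Fragment lengths:
  12→13: 1 bp
  13→23: 10 bp
  23→31: 8 bp
  31→39: 8 bp
  39→48: 9 bp
  48→52: 4 bp
  52→61: 9 bp
  61→69: 8 bp
  69→71: 2 bp
  71→86: 15 bp
  86→106: 20 bp
  106→115: 9 bp
  115→124: 9 bp
  124→128: 4 bp
  128→134: 6 bp
  134→142: 8 bp
  142→160: 18 bp
  160→181: 21 bp
  181→195: 14 bp
  195→197: 2 bp
  197→12 (wrap): 204-197+12 = 19 bp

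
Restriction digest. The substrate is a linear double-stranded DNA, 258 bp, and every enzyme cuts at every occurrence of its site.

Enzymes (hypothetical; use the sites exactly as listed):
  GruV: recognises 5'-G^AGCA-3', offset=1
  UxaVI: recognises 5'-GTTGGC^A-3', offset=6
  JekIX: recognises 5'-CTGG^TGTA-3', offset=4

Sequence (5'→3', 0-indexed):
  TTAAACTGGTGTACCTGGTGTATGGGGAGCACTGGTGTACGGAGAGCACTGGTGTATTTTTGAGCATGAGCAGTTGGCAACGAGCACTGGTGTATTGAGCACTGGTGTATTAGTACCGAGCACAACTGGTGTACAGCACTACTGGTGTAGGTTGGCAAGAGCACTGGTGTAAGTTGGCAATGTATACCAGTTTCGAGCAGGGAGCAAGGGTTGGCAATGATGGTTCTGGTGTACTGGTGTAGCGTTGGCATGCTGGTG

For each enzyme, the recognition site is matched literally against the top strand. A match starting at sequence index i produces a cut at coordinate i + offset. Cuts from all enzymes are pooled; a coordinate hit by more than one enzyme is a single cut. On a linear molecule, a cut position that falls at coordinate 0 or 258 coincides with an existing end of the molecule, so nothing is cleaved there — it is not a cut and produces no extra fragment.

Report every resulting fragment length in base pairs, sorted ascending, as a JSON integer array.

[3,4,6,7,7,8,8,8,8,8,8,9,9,9,9,9,10,10,11,11,11,12,13,13,14,16,17]

Per-enzyme occurrences:
  GruV (GAGCA, off=1): starts [26, 43, 61, 67, 81, 96, 117, 158, 194, 201] → cuts [27, 44, 62, 68, 82, 97, 118, 159, 195, 202]
  UxaVI (GTTGGCA, off=6): starts [72, 150, 172, 209, 243] → cuts [78, 156, 178, 215, 249]
  JekIX (CTGGTGTA, off=4): starts [5, 14, 31, 48, 86, 101, 125, 141, 163, 225, 233] → cuts [9, 18, 35, 52, 90, 105, 129, 145, 167, 229, 237]

Pooled cuts: [9, 18, 27, 35, 44, 52, 62, 68, 78, 82, 90, 97, 105, 118, 129, 145, 156, 159, 167, 178, 195, 202, 215, 229, 237, 249]

Fragments:
  [0,9): 9 bp
  [9,18): 9 bp
  [18,27): 9 bp
  [27,35): 8 bp
  [35,44): 9 bp
  [44,52): 8 bp
  [52,62): 10 bp
  [62,68): 6 bp
  [68,78): 10 bp
  [78,82): 4 bp
  [82,90): 8 bp
  [90,97): 7 bp
  [97,105): 8 bp
  [105,118): 13 bp
  [118,129): 11 bp
  [129,145): 16 bp
  [145,156): 11 bp
  [156,159): 3 bp
  [159,167): 8 bp
  [167,178): 11 bp
  [178,195): 17 bp
  [195,202): 7 bp
  [202,215): 13 bp
  [215,229): 14 bp
  [229,237): 8 bp
  [237,249): 12 bp
  [249,258): 9 bp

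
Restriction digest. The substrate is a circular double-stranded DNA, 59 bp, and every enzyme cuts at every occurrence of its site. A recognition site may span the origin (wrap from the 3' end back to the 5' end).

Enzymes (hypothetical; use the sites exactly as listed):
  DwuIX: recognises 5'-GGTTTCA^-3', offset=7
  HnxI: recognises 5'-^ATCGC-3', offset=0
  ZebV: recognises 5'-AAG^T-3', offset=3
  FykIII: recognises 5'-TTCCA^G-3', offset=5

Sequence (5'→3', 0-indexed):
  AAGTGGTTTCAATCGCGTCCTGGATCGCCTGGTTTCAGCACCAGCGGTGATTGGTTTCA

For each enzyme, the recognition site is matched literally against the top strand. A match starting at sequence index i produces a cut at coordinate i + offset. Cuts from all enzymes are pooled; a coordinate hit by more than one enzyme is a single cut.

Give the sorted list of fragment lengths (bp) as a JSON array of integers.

Site scan:
  DwuIX GGTTTCA/7: at [4, 30, 52] ⇒ [0, 11, 37]
  HnxI ATCGC/0: at [11, 23] ⇒ [11, 23]
  ZebV AAGT/3: at [0] ⇒ [3]
  FykIII (TTCCAG, off=5): no sites

Pooled cuts: [0, 3, 11, 23, 37]

Fragment lengths:
  0→3: 3 bp
  3→11: 8 bp
  11→23: 12 bp
  23→37: 14 bp
  37→0 (wrap): 59-37+0 = 22 bp

[3,8,12,14,22]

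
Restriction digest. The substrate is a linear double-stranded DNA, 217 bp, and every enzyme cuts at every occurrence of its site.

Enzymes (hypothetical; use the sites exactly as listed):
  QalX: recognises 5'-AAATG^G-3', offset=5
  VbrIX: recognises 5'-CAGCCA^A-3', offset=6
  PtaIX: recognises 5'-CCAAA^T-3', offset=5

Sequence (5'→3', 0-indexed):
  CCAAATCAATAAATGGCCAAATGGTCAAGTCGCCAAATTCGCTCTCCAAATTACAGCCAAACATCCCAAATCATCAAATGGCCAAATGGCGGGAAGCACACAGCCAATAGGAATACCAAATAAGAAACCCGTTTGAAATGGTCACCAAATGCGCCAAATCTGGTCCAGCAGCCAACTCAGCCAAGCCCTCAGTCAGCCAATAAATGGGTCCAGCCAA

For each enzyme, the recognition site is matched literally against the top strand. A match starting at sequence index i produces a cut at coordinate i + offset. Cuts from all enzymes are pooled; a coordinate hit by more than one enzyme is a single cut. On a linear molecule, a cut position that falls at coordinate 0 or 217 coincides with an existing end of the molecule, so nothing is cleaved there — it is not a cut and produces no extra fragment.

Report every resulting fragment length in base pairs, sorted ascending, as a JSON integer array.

[1,2,2,5,6,6,7,9,9,9,9,10,10,10,11,13,14,14,16,16,18,20]

Scan for sites:
  QalX AAATGG/5: at [10, 18, 75, 83, 135, 201] ⇒ [15, 23, 80, 88, 140, 206]
  VbrIX CAGCCAA/6: at [53, 100, 168, 177, 193, 210] ⇒ [59, 106, 174, 183, 199, 216]
  PtaIX CCAAAT/5: at [0, 16, 32, 45, 65, 81, 115, 144, 153] ⇒ [5, 21, 37, 50, 70, 86, 120, 149, 158]

Pooled cuts: [5, 15, 21, 23, 37, 50, 59, 70, 80, 86, 88, 106, 120, 140, 149, 158, 174, 183, 199, 206, 216]

Fragment lengths:
  [0,5): 5 bp
  [5,15): 10 bp
  [15,21): 6 bp
  [21,23): 2 bp
  [23,37): 14 bp
  [37,50): 13 bp
  [50,59): 9 bp
  [59,70): 11 bp
  [70,80): 10 bp
  [80,86): 6 bp
  [86,88): 2 bp
  [88,106): 18 bp
  [106,120): 14 bp
  [120,140): 20 bp
  [140,149): 9 bp
  [149,158): 9 bp
  [158,174): 16 bp
  [174,183): 9 bp
  [183,199): 16 bp
  [199,206): 7 bp
  [206,216): 10 bp
  [216,217): 1 bp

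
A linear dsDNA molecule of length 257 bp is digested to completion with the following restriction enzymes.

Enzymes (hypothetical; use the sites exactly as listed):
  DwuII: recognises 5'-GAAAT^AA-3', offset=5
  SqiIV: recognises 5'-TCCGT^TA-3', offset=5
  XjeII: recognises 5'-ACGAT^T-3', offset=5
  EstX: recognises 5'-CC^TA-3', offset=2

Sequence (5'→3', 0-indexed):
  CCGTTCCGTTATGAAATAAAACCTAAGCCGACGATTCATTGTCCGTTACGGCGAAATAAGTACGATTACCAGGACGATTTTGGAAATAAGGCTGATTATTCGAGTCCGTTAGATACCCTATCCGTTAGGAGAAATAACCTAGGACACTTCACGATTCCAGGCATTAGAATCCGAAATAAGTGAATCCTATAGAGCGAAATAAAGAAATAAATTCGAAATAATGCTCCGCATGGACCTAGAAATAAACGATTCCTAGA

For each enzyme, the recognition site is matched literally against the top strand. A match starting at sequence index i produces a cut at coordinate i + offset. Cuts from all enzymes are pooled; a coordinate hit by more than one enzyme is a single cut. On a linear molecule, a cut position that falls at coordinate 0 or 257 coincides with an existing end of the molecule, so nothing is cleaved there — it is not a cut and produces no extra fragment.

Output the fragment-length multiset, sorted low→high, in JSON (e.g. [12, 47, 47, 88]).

[3,4,4,6,7,7,7,8,8,9,9,9,9,10,10,11,11,11,12,12,13,16,17,22,22]

Per-enzyme occurrences:
  DwuII (GAAATAA, off=5): starts [12, 52, 82, 130, 172, 195, 203, 214, 238] → cuts [17, 57, 87, 135, 177, 200, 208, 219, 243]
  SqiIV (TCCGTTA, off=5): starts [4, 41, 104, 120] → cuts [9, 46, 109, 125]
  XjeII (ACGATT, off=5): starts [30, 61, 73, 150, 245] → cuts [35, 66, 78, 155, 250]
  EstX (CCTA, off=2): starts [21, 116, 137, 185, 234, 251] → cuts [23, 118, 139, 187, 236, 253]

All cut coordinates (distinct, sorted): [9, 17, 23, 35, 46, 57, 66, 78, 87, 109, 118, 125, 135, 139, 155, 177, 187, 200, 208, 219, 236, 243, 250, 253]

Fragment lengths:
  [0,9): 9 bp
  [9,17): 8 bp
  [17,23): 6 bp
  [23,35): 12 bp
  [35,46): 11 bp
  [46,57): 11 bp
  [57,66): 9 bp
  [66,78): 12 bp
  [78,87): 9 bp
  [87,109): 22 bp
  [109,118): 9 bp
  [118,125): 7 bp
  [125,135): 10 bp
  [135,139): 4 bp
  [139,155): 16 bp
  [155,177): 22 bp
  [177,187): 10 bp
  [187,200): 13 bp
  [200,208): 8 bp
  [208,219): 11 bp
  [219,236): 17 bp
  [236,243): 7 bp
  [243,250): 7 bp
  [250,253): 3 bp
  [253,257): 4 bp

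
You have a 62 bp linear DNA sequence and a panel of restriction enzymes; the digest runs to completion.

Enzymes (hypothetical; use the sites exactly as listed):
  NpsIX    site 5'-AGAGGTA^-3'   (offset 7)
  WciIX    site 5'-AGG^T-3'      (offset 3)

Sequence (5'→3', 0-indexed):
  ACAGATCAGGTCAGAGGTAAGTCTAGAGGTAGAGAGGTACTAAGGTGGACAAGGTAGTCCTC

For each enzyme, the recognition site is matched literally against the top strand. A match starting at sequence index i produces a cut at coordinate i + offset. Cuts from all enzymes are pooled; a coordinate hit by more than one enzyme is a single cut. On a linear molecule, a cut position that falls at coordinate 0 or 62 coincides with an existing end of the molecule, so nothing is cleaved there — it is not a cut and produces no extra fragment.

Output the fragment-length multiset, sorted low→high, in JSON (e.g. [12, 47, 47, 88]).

Per-enzyme occurrences:
  NpsIX AGAGGTA/7: at [12, 24, 32] ⇒ [19, 31, 39]
  WciIX AGGT/3: at [7, 14, 26, 34, 42, 51] ⇒ [10, 17, 29, 37, 45, 54]

All cut coordinates (distinct, sorted): [10, 17, 19, 29, 31, 37, 39, 45, 54]

Fragments:
  [0,10): 10 bp
  [10,17): 7 bp
  [17,19): 2 bp
  [19,29): 10 bp
  [29,31): 2 bp
  [31,37): 6 bp
  [37,39): 2 bp
  [39,45): 6 bp
  [45,54): 9 bp
  [54,62): 8 bp

[2,2,2,6,6,7,8,9,10,10]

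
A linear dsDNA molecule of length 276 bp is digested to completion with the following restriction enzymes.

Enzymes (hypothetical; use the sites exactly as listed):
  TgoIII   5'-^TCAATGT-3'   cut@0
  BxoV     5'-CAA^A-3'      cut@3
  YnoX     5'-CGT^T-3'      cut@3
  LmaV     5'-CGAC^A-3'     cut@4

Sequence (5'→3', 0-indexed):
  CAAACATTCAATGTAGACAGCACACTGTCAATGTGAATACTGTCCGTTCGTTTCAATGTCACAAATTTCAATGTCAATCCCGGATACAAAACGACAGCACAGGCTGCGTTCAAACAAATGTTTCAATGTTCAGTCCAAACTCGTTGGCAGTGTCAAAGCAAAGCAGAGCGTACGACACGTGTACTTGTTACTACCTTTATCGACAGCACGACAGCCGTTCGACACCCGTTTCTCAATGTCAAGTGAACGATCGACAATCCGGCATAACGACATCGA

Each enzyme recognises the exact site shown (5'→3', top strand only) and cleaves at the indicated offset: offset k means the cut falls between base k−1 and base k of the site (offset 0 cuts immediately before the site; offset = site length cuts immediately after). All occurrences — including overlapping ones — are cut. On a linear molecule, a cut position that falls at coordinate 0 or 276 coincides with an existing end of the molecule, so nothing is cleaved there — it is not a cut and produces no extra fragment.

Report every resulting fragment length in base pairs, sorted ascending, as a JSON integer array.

Per-enzyme occurrences:
  TgoIII (TCAATGT, off=0): starts [7, 27, 52, 67, 122, 232] → cuts [7, 27, 52, 67, 122, 232]
  BxoV (CAAA, off=3): starts [0, 61, 86, 110, 114, 135, 153, 158] → cuts [3, 64, 89, 113, 117, 138, 156, 161]
  YnoX (CGTT, off=3): starts [44, 48, 106, 141, 215, 226] → cuts [47, 51, 109, 144, 218, 229]
  LmaV (CGACA, off=4): starts [91, 172, 200, 208, 219, 251, 267] → cuts [95, 176, 204, 212, 223, 255, 271]

Pooled cuts: [3, 7, 27, 47, 51, 52, 64, 67, 89, 95, 109, 113, 117, 122, 138, 144, 156, 161, 176, 204, 212, 218, 223, 229, 232, 255, 271]

Fragments:
  [0,3): 3 bp
  [3,7): 4 bp
  [7,27): 20 bp
  [27,47): 20 bp
  [47,51): 4 bp
  [51,52): 1 bp
  [52,64): 12 bp
  [64,67): 3 bp
  [67,89): 22 bp
  [89,95): 6 bp
  [95,109): 14 bp
  [109,113): 4 bp
  [113,117): 4 bp
  [117,122): 5 bp
  [122,138): 16 bp
  [138,144): 6 bp
  [144,156): 12 bp
  [156,161): 5 bp
  [161,176): 15 bp
  [176,204): 28 bp
  [204,212): 8 bp
  [212,218): 6 bp
  [218,223): 5 bp
  [223,229): 6 bp
  [229,232): 3 bp
  [232,255): 23 bp
  [255,271): 16 bp
  [271,276): 5 bp

[1,3,3,3,4,4,4,4,5,5,5,5,6,6,6,6,8,12,12,14,15,16,16,20,20,22,23,28]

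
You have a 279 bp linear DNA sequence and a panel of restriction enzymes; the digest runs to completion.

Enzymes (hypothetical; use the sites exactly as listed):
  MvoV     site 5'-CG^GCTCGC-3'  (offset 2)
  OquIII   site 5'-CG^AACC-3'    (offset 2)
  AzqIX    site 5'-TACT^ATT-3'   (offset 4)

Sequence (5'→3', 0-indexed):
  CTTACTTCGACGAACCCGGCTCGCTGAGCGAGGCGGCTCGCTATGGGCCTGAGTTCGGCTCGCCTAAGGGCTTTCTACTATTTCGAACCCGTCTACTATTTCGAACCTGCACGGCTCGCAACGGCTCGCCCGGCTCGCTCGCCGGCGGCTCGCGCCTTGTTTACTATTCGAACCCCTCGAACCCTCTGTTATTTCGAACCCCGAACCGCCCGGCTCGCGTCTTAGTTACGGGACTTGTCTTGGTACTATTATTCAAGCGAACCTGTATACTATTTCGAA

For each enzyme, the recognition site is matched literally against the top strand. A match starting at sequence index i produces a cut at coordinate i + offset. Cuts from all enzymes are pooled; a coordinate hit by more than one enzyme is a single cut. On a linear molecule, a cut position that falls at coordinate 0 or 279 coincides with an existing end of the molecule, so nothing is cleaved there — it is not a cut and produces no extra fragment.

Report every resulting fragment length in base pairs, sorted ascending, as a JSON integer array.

Scan for sites:
  MvoV (CGGCTCGC, off=2): starts [16, 33, 55, 111, 121, 130, 145, 210] → cuts [18, 35, 57, 113, 123, 132, 147, 212]
  OquIII (CGAACC, off=2): starts [10, 83, 101, 168, 177, 194, 201, 257] → cuts [12, 85, 103, 170, 179, 196, 203, 259]
  AzqIX (TACTATT, off=4): starts [75, 93, 161, 243, 267] → cuts [79, 97, 165, 247, 271]

All cut coordinates (distinct, sorted): [12, 18, 35, 57, 79, 85, 97, 103, 113, 123, 132, 147, 165, 170, 179, 196, 203, 212, 247, 259, 271]

Fragment lengths:
  [0,12): 12 bp
  [12,18): 6 bp
  [18,35): 17 bp
  [35,57): 22 bp
  [57,79): 22 bp
  [79,85): 6 bp
  [85,97): 12 bp
  [97,103): 6 bp
  [103,113): 10 bp
  [113,123): 10 bp
  [123,132): 9 bp
  [132,147): 15 bp
  [147,165): 18 bp
  [165,170): 5 bp
  [170,179): 9 bp
  [179,196): 17 bp
  [196,203): 7 bp
  [203,212): 9 bp
  [212,247): 35 bp
  [247,259): 12 bp
  [259,271): 12 bp
  [271,279): 8 bp

[5,6,6,6,7,8,9,9,9,10,10,12,12,12,12,15,17,17,18,22,22,35]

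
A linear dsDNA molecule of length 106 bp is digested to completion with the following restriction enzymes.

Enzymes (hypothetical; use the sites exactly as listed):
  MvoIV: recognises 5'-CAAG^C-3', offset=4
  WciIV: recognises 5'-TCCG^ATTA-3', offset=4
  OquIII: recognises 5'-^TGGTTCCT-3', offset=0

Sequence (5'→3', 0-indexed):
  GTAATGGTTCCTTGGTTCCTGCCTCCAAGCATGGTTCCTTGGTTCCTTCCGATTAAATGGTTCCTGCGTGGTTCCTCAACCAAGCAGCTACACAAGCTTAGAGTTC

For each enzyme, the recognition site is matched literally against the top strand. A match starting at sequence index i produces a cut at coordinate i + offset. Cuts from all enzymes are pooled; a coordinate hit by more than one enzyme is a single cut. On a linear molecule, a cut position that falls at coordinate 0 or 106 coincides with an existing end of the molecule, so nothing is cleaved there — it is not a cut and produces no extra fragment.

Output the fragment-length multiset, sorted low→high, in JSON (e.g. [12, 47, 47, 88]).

Scan for sites:
  MvoIV CAAGC/4: at [25, 80, 92] ⇒ [29, 84, 96]
  WciIV TCCGATTA/4: at [47] ⇒ [51]
  OquIII TGGTTCCT/0: at [4, 12, 31, 39, 57, 68] ⇒ [4, 12, 31, 39, 57, 68]

Pooled cuts: [4, 12, 29, 31, 39, 51, 57, 68, 84, 96]

Fragments:
  [0,4): 4 bp
  [4,12): 8 bp
  [12,29): 17 bp
  [29,31): 2 bp
  [31,39): 8 bp
  [39,51): 12 bp
  [51,57): 6 bp
  [57,68): 11 bp
  [68,84): 16 bp
  [84,96): 12 bp
  [96,106): 10 bp

[2,4,6,8,8,10,11,12,12,16,17]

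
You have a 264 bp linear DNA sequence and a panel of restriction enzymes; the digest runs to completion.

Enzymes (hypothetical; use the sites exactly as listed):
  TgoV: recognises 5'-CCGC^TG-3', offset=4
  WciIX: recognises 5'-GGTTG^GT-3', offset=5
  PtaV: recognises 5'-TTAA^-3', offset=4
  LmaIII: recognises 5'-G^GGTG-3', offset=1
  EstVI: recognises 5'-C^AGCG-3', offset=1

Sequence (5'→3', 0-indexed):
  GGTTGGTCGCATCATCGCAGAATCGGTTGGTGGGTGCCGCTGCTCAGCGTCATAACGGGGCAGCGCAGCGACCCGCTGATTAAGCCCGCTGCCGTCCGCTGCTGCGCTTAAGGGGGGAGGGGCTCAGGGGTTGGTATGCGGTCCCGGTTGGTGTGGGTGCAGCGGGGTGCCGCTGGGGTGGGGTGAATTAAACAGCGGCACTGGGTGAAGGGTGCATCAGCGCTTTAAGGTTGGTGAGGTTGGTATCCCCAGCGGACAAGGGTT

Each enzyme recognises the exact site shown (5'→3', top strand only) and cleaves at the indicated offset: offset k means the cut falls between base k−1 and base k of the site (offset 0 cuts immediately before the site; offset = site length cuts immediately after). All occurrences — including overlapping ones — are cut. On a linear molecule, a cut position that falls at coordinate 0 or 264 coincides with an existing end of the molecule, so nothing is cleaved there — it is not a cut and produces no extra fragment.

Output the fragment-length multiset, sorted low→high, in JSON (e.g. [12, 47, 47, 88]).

[2,3,3,5,5,5,5,5,5,5,5,6,7,7,8,8,8,8,9,10,10,10,10,10,12,14,16,17,22,24]

Per-enzyme occurrences:
  TgoV CCGCTG/4: at [36, 72, 85, 95, 169] ⇒ [40, 76, 89, 99, 173]
  WciIX GGTTGGT/5: at [0, 24, 128, 145, 228, 237] ⇒ [5, 29, 133, 150, 233, 242]
  PtaV TTAA/4: at [79, 107, 187, 224] ⇒ [83, 111, 191, 228]
  LmaIII GGGTG/1: at [31, 154, 164, 175, 180, 202, 209] ⇒ [32, 155, 165, 176, 181, 203, 210]
  EstVI CAGCG/1: at [44, 60, 65, 159, 192, 217, 249] ⇒ [45, 61, 66, 160, 193, 218, 250]

Pooled cuts: [5, 29, 32, 40, 45, 61, 66, 76, 83, 89, 99, 111, 133, 150, 155, 160, 165, 173, 176, 181, 191, 193, 203, 210, 218, 228, 233, 242, 250]

Fragment lengths:
  [0,5): 5 bp
  [5,29): 24 bp
  [29,32): 3 bp
  [32,40): 8 bp
  [40,45): 5 bp
  [45,61): 16 bp
  [61,66): 5 bp
  [66,76): 10 bp
  [76,83): 7 bp
  [83,89): 6 bp
  [89,99): 10 bp
  [99,111): 12 bp
  [111,133): 22 bp
  [133,150): 17 bp
  [150,155): 5 bp
  [155,160): 5 bp
  [160,165): 5 bp
  [165,173): 8 bp
  [173,176): 3 bp
  [176,181): 5 bp
  [181,191): 10 bp
  [191,193): 2 bp
  [193,203): 10 bp
  [203,210): 7 bp
  [210,218): 8 bp
  [218,228): 10 bp
  [228,233): 5 bp
  [233,242): 9 bp
  [242,250): 8 bp
  [250,264): 14 bp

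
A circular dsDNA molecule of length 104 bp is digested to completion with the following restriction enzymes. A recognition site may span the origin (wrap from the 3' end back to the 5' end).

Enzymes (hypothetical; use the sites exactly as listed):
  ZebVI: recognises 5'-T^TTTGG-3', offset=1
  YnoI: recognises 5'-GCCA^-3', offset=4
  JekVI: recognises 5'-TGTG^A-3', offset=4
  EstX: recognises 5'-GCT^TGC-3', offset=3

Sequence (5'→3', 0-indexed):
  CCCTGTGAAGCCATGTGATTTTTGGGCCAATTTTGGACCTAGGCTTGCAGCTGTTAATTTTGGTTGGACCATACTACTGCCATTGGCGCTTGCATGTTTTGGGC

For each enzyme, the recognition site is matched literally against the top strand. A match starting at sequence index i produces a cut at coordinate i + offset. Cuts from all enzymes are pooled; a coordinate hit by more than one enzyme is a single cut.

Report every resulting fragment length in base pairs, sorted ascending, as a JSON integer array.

[2,3,4,6,7,8,9,13,14,14,24]

Site scan:
  ZebVI (TTTTGG, off=1): starts [19, 30, 57, 96] → cuts [20, 31, 58, 97]
  YnoI (GCCA, off=4): starts [9, 25, 78] → cuts [13, 29, 82]
  JekVI (TGTGA, off=4): starts [3, 13] → cuts [7, 17]
  EstX (GCTTGC, off=3): starts [42, 87] → cuts [45, 90]

Pooled cuts: [7, 13, 17, 20, 29, 31, 45, 58, 82, 90, 97]

Fragments:
  7→13: 6 bp
  13→17: 4 bp
  17→20: 3 bp
  20→29: 9 bp
  29→31: 2 bp
  31→45: 14 bp
  45→58: 13 bp
  58→82: 24 bp
  82→90: 8 bp
  90→97: 7 bp
  97→7 (wrap): 104-97+7 = 14 bp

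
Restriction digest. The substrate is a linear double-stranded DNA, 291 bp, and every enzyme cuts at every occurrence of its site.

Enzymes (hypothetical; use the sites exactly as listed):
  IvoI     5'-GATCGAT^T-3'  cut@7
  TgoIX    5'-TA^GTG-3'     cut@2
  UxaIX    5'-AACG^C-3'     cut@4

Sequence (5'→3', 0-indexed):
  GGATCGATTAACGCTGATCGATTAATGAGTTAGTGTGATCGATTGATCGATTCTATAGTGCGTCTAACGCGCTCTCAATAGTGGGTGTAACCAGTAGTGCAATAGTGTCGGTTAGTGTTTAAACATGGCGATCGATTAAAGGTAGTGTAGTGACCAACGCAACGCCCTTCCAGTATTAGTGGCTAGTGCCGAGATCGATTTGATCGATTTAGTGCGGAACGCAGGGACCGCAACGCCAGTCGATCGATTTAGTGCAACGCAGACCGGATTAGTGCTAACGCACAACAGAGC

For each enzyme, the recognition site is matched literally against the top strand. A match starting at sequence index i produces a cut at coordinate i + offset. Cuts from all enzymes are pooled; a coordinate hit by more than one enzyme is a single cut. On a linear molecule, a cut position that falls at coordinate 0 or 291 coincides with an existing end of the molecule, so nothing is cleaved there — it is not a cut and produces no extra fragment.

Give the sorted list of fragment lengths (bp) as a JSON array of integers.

Site scan:
  IvoI GATCGATT/7: at [1, 15, 36, 44, 129, 192, 201, 241] ⇒ [8, 22, 43, 51, 136, 199, 208, 248]
  TgoIX TAGTG/2: at [30, 55, 78, 94, 102, 112, 142, 147, 176, 183, 209, 249, 269] ⇒ [32, 57, 80, 96, 104, 114, 144, 149, 178, 185, 211, 251, 271]
  UxaIX AACGC/4: at [9, 65, 155, 160, 217, 231, 255, 276] ⇒ [13, 69, 159, 164, 221, 235, 259, 280]

Pooled cuts: [8, 13, 22, 32, 43, 51, 57, 69, 80, 96, 104, 114, 136, 144, 149, 159, 164, 178, 185, 199, 208, 211, 221, 235, 248, 251, 259, 271, 280]

Fragments:
  [0,8): 8 bp
  [8,13): 5 bp
  [13,22): 9 bp
  [22,32): 10 bp
  [32,43): 11 bp
  [43,51): 8 bp
  [51,57): 6 bp
  [57,69): 12 bp
  [69,80): 11 bp
  [80,96): 16 bp
  [96,104): 8 bp
  [104,114): 10 bp
  [114,136): 22 bp
  [136,144): 8 bp
  [144,149): 5 bp
  [149,159): 10 bp
  [159,164): 5 bp
  [164,178): 14 bp
  [178,185): 7 bp
  [185,199): 14 bp
  [199,208): 9 bp
  [208,211): 3 bp
  [211,221): 10 bp
  [221,235): 14 bp
  [235,248): 13 bp
  [248,251): 3 bp
  [251,259): 8 bp
  [259,271): 12 bp
  [271,280): 9 bp
  [280,291): 11 bp

[3,3,5,5,5,6,7,8,8,8,8,8,9,9,9,10,10,10,10,11,11,11,12,12,13,14,14,14,16,22]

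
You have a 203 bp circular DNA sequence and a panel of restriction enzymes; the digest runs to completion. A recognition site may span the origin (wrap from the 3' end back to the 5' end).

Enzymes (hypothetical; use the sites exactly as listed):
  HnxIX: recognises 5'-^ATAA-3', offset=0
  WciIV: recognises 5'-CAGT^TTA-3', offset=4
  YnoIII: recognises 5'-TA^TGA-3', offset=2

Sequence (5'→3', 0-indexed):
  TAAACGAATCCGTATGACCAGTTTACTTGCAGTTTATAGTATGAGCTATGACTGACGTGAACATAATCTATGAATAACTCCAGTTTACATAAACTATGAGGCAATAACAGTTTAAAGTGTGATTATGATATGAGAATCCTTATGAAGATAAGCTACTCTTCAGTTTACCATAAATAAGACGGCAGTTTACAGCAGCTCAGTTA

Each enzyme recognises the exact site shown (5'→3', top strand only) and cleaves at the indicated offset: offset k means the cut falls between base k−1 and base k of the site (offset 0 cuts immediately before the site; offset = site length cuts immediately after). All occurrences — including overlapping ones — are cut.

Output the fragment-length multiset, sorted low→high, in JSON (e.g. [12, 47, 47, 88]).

[3,4,4,5,5,5,7,7,8,8,8,8,8,11,11,12,13,14,14,15,16,17]

Site scan:
  HnxIX (ATAA, off=0): starts [62, 73, 88, 103, 147, 169, 173, 202] → cuts [62, 73, 88, 103, 147, 169, 173, 202]
  WciIV (CAGTTTA, off=4): starts [18, 29, 80, 107, 160, 182] → cuts [22, 33, 84, 111, 164, 186]
  YnoIII (TATGA, off=2): starts [12, 39, 46, 68, 94, 123, 128, 140] → cuts [14, 41, 48, 70, 96, 125, 130, 142]

Pooled cuts: [14, 22, 33, 41, 48, 62, 70, 73, 84, 88, 96, 103, 111, 125, 130, 142, 147, 164, 169, 173, 186, 202]

Fragments:
  14→22: 8 bp
  22→33: 11 bp
  33→41: 8 bp
  41→48: 7 bp
  48→62: 14 bp
  62→70: 8 bp
  70→73: 3 bp
  73→84: 11 bp
  84→88: 4 bp
  88→96: 8 bp
  96→103: 7 bp
  103→111: 8 bp
  111→125: 14 bp
  125→130: 5 bp
  130→142: 12 bp
  142→147: 5 bp
  147→164: 17 bp
  164→169: 5 bp
  169→173: 4 bp
  173→186: 13 bp
  186→202: 16 bp
  202→14 (wrap): 203-202+14 = 15 bp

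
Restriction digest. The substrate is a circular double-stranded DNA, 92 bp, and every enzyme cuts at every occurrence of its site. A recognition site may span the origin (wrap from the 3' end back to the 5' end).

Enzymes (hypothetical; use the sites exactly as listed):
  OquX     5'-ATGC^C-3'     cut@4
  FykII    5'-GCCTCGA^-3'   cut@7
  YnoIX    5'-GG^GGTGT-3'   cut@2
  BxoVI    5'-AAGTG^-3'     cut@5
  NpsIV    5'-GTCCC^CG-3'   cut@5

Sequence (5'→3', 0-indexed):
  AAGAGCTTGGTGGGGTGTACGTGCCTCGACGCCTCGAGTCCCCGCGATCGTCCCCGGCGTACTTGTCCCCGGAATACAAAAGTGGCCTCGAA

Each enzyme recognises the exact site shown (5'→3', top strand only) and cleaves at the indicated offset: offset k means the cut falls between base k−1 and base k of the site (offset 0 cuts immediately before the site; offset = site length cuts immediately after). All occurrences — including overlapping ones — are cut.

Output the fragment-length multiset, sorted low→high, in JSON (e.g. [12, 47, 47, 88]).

Site scan:
  OquX (ATGCC, off=4): no sites
  FykII GCCTCGA/7: at [22, 30, 84] ⇒ [29, 37, 91]
  YnoIX GGGGTGT/2: at [11] ⇒ [13]
  BxoVI AAGTG/5: at [79] ⇒ [84]
  NpsIV GTCCCCG/5: at [37, 49, 64] ⇒ [42, 54, 69]

All cut coordinates (distinct, sorted): [13, 29, 37, 42, 54, 69, 84, 91]

Fragment lengths:
  13→29: 16 bp
  29→37: 8 bp
  37→42: 5 bp
  42→54: 12 bp
  54→69: 15 bp
  69→84: 15 bp
  84→91: 7 bp
  91→13 (wrap): 92-91+13 = 14 bp

[5,7,8,12,14,15,15,16]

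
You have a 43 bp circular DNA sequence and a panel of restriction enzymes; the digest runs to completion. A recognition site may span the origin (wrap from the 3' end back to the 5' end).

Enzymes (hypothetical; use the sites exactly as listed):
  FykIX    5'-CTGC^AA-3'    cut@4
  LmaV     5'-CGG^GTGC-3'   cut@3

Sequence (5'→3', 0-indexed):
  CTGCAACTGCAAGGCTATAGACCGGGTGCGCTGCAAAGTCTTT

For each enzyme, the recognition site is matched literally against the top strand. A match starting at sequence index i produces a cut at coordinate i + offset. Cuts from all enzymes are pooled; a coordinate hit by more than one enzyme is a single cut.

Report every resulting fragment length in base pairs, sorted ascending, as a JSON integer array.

[6,9,13,15]

Site scan:
  FykIX CTGCAA/4: at [0, 6, 30] ⇒ [4, 10, 34]
  LmaV CGGGTGC/3: at [22] ⇒ [25]

Pooled cuts: [4, 10, 25, 34]

Fragments:
  4→10: 6 bp
  10→25: 15 bp
  25→34: 9 bp
  34→4 (wrap): 43-34+4 = 13 bp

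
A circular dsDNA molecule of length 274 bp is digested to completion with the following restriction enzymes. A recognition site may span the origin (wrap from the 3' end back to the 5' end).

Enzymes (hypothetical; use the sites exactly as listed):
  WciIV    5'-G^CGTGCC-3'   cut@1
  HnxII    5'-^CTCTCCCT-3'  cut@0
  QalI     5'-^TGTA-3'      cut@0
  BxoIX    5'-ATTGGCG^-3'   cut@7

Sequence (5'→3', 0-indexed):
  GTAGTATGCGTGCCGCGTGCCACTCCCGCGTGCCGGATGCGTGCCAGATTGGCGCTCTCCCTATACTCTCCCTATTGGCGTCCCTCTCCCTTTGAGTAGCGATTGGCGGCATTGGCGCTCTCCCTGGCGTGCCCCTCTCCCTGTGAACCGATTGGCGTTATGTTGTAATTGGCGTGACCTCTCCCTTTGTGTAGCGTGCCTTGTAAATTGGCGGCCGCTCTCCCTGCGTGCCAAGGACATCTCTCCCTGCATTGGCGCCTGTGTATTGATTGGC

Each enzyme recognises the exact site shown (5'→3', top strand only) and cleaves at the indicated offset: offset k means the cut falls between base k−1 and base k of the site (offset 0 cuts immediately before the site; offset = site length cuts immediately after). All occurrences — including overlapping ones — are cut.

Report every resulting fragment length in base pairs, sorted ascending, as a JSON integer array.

[3,4,4,4,5,6,7,7,7,7,9,9,10,11,11,11,11,12,13,14,14,15,15,17,23,25]

Site scan:
  WciIV (GCGTGCC, off=1): starts [7, 14, 27, 38, 126, 193, 225] → cuts [8, 15, 28, 39, 127, 194, 226]
  HnxII (CTCTCCCT, off=0): starts [54, 65, 83, 117, 134, 178, 217, 240] → cuts [54, 65, 83, 117, 134, 178, 217, 240]
  QalI (TGTA, off=0): starts [163, 189, 201, 261] → cuts [163, 189, 201, 261]
  BxoIX (ATTGGCG, off=7): starts [47, 73, 101, 110, 150, 167, 206, 250, 268] → cuts [1, 54, 80, 108, 117, 157, 174, 213, 257]

All cut coordinates (distinct, sorted): [1, 8, 15, 28, 39, 54, 65, 80, 83, 108, 117, 127, 134, 157, 163, 174, 178, 189, 194, 201, 213, 217, 226, 240, 257, 261]

Fragments:
  1→8: 7 bp
  8→15: 7 bp
  15→28: 13 bp
  28→39: 11 bp
  39→54: 15 bp
  54→65: 11 bp
  65→80: 15 bp
  80→83: 3 bp
  83→108: 25 bp
  108→117: 9 bp
  117→127: 10 bp
  127→134: 7 bp
  134→157: 23 bp
  157→163: 6 bp
  163→174: 11 bp
  174→178: 4 bp
  178→189: 11 bp
  189→194: 5 bp
  194→201: 7 bp
  201→213: 12 bp
  213→217: 4 bp
  217→226: 9 bp
  226→240: 14 bp
  240→257: 17 bp
  257→261: 4 bp
  261→1 (wrap): 274-261+1 = 14 bp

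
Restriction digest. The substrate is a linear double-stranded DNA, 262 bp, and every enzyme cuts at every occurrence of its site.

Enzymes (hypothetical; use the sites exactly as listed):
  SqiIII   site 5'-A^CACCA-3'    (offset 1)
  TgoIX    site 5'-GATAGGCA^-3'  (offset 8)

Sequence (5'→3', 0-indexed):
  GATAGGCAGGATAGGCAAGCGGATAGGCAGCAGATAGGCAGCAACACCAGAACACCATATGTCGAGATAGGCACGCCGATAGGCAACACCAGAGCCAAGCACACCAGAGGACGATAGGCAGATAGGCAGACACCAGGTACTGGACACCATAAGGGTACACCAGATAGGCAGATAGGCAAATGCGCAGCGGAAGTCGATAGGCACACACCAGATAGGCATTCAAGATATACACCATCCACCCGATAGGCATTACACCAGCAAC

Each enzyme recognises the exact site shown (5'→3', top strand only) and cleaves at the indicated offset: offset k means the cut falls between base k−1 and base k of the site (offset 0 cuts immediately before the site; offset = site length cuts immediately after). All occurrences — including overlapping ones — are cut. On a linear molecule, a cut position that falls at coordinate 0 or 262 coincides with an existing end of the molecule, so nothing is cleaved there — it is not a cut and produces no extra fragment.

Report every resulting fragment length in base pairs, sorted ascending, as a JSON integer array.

[1,2,2,3,4,8,8,8,8,9,10,11,11,12,12,13,13,13,14,15,19,20,21,25]

Site scan:
  SqiIII ACACCA/1: at [43, 51, 85, 100, 129, 143, 156, 204, 228, 251] ⇒ [44, 52, 86, 101, 130, 144, 157, 205, 229, 252]
  TgoIX GATAGGCA/8: at [0, 9, 21, 32, 65, 77, 112, 120, 162, 170, 195, 210, 241] ⇒ [8, 17, 29, 40, 73, 85, 120, 128, 170, 178, 203, 218, 249]

All cut coordinates (distinct, sorted): [8, 17, 29, 40, 44, 52, 73, 85, 86, 101, 120, 128, 130, 144, 157, 170, 178, 203, 205, 218, 229, 249, 252]

Fragment lengths:
  [0,8): 8 bp
  [8,17): 9 bp
  [17,29): 12 bp
  [29,40): 11 bp
  [40,44): 4 bp
  [44,52): 8 bp
  [52,73): 21 bp
  [73,85): 12 bp
  [85,86): 1 bp
  [86,101): 15 bp
  [101,120): 19 bp
  [120,128): 8 bp
  [128,130): 2 bp
  [130,144): 14 bp
  [144,157): 13 bp
  [157,170): 13 bp
  [170,178): 8 bp
  [178,203): 25 bp
  [203,205): 2 bp
  [205,218): 13 bp
  [218,229): 11 bp
  [229,249): 20 bp
  [249,252): 3 bp
  [252,262): 10 bp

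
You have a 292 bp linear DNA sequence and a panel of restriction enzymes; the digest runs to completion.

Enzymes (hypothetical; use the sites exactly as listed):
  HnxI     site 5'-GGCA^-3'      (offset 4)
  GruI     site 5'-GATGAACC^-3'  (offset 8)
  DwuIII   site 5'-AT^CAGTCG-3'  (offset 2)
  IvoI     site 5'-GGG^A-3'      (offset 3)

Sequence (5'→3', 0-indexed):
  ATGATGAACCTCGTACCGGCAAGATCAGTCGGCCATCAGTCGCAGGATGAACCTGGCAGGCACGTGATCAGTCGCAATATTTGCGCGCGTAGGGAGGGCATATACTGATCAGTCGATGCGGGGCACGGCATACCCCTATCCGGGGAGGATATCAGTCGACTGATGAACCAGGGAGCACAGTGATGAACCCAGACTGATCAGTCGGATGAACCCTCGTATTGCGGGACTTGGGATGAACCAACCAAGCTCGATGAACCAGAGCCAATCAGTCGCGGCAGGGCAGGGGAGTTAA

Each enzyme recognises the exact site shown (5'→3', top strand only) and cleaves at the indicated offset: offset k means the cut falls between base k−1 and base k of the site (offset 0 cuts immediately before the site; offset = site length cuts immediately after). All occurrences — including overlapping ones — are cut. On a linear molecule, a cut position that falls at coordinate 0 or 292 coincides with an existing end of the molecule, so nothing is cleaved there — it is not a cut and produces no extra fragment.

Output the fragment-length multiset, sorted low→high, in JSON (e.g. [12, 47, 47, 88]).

Site scan:
  HnxI GGCA/4: at [17, 54, 58, 96, 121, 126, 273, 278] ⇒ [21, 58, 62, 100, 125, 130, 277, 282]
  GruI GATGAACC/8: at [2, 45, 161, 181, 204, 231, 249] ⇒ [10, 53, 169, 189, 212, 239, 257]
  DwuIII ATCAGTCG/2: at [23, 34, 66, 107, 150, 196, 264] ⇒ [25, 36, 68, 109, 152, 198, 266]
  IvoI GGGA/3: at [91, 142, 170, 222, 229, 283] ⇒ [94, 145, 173, 225, 232, 286]

Pooled cuts: [10, 21, 25, 36, 53, 58, 62, 68, 94, 100, 109, 125, 130, 145, 152, 169, 173, 189, 198, 212, 225, 232, 239, 257, 266, 277, 282, 286]

Fragments:
  [0,10): 10 bp
  [10,21): 11 bp
  [21,25): 4 bp
  [25,36): 11 bp
  [36,53): 17 bp
  [53,58): 5 bp
  [58,62): 4 bp
  [62,68): 6 bp
  [68,94): 26 bp
  [94,100): 6 bp
  [100,109): 9 bp
  [109,125): 16 bp
  [125,130): 5 bp
  [130,145): 15 bp
  [145,152): 7 bp
  [152,169): 17 bp
  [169,173): 4 bp
  [173,189): 16 bp
  [189,198): 9 bp
  [198,212): 14 bp
  [212,225): 13 bp
  [225,232): 7 bp
  [232,239): 7 bp
  [239,257): 18 bp
  [257,266): 9 bp
  [266,277): 11 bp
  [277,282): 5 bp
  [282,286): 4 bp
  [286,292): 6 bp

[4,4,4,4,5,5,5,6,6,6,7,7,7,9,9,9,10,11,11,11,13,14,15,16,16,17,17,18,26]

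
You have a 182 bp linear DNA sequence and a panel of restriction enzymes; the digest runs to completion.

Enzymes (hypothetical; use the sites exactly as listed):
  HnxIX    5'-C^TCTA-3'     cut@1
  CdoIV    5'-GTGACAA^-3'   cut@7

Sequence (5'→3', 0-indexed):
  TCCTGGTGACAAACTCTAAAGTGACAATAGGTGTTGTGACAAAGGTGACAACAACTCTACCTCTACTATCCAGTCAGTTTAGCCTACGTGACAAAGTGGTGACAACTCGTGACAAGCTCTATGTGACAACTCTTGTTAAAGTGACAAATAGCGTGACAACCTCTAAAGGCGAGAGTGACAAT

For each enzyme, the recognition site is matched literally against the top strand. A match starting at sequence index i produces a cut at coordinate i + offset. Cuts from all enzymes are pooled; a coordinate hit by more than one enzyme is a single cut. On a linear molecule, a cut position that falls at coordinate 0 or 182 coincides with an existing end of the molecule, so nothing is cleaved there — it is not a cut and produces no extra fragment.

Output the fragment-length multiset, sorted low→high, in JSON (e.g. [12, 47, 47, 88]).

Per-enzyme occurrences:
  HnxIX CTCTA/1: at [13, 54, 60, 116, 160] ⇒ [14, 55, 61, 117, 161]
  CdoIV GTGACAA/7: at [5, 20, 35, 44, 87, 98, 108, 122, 140, 152, 174] ⇒ [12, 27, 42, 51, 94, 105, 115, 129, 147, 159, 181]

Pooled cuts: [12, 14, 27, 42, 51, 55, 61, 94, 105, 115, 117, 129, 147, 159, 161, 181]

Fragment lengths:
  [0,12): 12 bp
  [12,14): 2 bp
  [14,27): 13 bp
  [27,42): 15 bp
  [42,51): 9 bp
  [51,55): 4 bp
  [55,61): 6 bp
  [61,94): 33 bp
  [94,105): 11 bp
  [105,115): 10 bp
  [115,117): 2 bp
  [117,129): 12 bp
  [129,147): 18 bp
  [147,159): 12 bp
  [159,161): 2 bp
  [161,181): 20 bp
  [181,182): 1 bp

[1,2,2,2,4,6,9,10,11,12,12,12,13,15,18,20,33]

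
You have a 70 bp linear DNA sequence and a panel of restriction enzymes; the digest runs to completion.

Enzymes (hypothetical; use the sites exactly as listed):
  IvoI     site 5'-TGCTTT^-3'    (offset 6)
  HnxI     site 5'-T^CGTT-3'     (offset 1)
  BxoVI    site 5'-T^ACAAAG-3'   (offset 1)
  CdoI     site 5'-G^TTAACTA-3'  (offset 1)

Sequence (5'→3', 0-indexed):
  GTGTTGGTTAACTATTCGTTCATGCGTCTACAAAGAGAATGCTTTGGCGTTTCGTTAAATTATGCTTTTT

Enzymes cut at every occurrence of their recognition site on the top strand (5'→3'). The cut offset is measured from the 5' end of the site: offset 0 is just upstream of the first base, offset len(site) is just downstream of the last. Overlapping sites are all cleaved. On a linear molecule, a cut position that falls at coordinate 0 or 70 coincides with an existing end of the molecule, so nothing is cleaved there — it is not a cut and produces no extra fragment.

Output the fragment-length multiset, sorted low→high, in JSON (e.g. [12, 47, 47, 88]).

Per-enzyme occurrences:
  IvoI TGCTTT/6: at [39, 62] ⇒ [45, 68]
  HnxI TCGTT/1: at [15, 51] ⇒ [16, 52]
  BxoVI TACAAAG/1: at [28] ⇒ [29]
  CdoI GTTAACTA/1: at [6] ⇒ [7]

Pooled cuts: [7, 16, 29, 45, 52, 68]

Fragment lengths:
  [0,7): 7 bp
  [7,16): 9 bp
  [16,29): 13 bp
  [29,45): 16 bp
  [45,52): 7 bp
  [52,68): 16 bp
  [68,70): 2 bp

[2,7,7,9,13,16,16]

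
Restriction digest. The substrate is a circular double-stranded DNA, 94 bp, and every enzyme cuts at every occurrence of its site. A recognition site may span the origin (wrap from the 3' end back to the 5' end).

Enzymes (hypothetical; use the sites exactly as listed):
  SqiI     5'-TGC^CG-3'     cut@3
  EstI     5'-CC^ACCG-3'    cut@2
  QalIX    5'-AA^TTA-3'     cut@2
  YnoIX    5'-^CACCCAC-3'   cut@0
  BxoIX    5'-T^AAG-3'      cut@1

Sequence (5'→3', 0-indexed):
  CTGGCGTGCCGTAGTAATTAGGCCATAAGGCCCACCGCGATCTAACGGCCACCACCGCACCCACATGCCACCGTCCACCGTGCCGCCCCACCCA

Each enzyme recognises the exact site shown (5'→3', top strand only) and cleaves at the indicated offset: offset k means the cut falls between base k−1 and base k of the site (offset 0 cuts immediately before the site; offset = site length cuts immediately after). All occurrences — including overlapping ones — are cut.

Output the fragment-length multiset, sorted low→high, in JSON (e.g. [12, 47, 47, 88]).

[4,5,7,7,7,8,9,12,15,20]

Site scan:
  SqiI TGCCG/3: at [6, 80] ⇒ [9, 83]
  EstI CCACCG/2: at [31, 51, 67, 74] ⇒ [33, 53, 69, 76]
  QalIX AATTA/2: at [15] ⇒ [17]
  YnoIX CACCCAC/0: at [57, 88] ⇒ [57, 88]
  BxoIX TAAG/1: at [25] ⇒ [26]

All cut coordinates (distinct, sorted): [9, 17, 26, 33, 53, 57, 69, 76, 83, 88]

Fragment lengths:
  9→17: 8 bp
  17→26: 9 bp
  26→33: 7 bp
  33→53: 20 bp
  53→57: 4 bp
  57→69: 12 bp
  69→76: 7 bp
  76→83: 7 bp
  83→88: 5 bp
  88→9 (wrap): 94-88+9 = 15 bp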